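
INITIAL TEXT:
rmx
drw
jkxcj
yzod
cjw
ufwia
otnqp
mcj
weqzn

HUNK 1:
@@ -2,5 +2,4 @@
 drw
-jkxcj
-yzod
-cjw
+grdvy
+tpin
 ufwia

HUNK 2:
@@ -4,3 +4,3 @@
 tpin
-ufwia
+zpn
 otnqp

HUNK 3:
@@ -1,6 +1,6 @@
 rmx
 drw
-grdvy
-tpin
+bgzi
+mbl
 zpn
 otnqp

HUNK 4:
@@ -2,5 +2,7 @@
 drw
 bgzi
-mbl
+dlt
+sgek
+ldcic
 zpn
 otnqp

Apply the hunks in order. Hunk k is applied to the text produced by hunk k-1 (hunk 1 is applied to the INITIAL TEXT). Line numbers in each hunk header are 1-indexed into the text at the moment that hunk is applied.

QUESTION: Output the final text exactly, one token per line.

Hunk 1: at line 2 remove [jkxcj,yzod,cjw] add [grdvy,tpin] -> 8 lines: rmx drw grdvy tpin ufwia otnqp mcj weqzn
Hunk 2: at line 4 remove [ufwia] add [zpn] -> 8 lines: rmx drw grdvy tpin zpn otnqp mcj weqzn
Hunk 3: at line 1 remove [grdvy,tpin] add [bgzi,mbl] -> 8 lines: rmx drw bgzi mbl zpn otnqp mcj weqzn
Hunk 4: at line 2 remove [mbl] add [dlt,sgek,ldcic] -> 10 lines: rmx drw bgzi dlt sgek ldcic zpn otnqp mcj weqzn

Answer: rmx
drw
bgzi
dlt
sgek
ldcic
zpn
otnqp
mcj
weqzn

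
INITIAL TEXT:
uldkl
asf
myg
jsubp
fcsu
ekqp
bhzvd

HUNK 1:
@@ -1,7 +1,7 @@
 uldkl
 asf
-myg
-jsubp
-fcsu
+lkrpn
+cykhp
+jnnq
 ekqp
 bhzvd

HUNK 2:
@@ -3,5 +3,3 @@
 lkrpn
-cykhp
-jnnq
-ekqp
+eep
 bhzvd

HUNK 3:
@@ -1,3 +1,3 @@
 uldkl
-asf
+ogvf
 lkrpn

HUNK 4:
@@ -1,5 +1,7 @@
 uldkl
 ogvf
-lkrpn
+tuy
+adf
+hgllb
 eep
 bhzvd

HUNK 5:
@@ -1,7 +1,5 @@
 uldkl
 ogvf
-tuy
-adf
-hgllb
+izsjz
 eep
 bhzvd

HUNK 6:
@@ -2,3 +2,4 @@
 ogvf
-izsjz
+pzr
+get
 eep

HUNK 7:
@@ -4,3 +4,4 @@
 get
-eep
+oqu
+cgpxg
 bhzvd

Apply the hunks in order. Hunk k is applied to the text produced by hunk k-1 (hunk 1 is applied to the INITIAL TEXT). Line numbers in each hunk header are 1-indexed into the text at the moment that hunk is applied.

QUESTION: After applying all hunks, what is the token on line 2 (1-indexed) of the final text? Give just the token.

Answer: ogvf

Derivation:
Hunk 1: at line 1 remove [myg,jsubp,fcsu] add [lkrpn,cykhp,jnnq] -> 7 lines: uldkl asf lkrpn cykhp jnnq ekqp bhzvd
Hunk 2: at line 3 remove [cykhp,jnnq,ekqp] add [eep] -> 5 lines: uldkl asf lkrpn eep bhzvd
Hunk 3: at line 1 remove [asf] add [ogvf] -> 5 lines: uldkl ogvf lkrpn eep bhzvd
Hunk 4: at line 1 remove [lkrpn] add [tuy,adf,hgllb] -> 7 lines: uldkl ogvf tuy adf hgllb eep bhzvd
Hunk 5: at line 1 remove [tuy,adf,hgllb] add [izsjz] -> 5 lines: uldkl ogvf izsjz eep bhzvd
Hunk 6: at line 2 remove [izsjz] add [pzr,get] -> 6 lines: uldkl ogvf pzr get eep bhzvd
Hunk 7: at line 4 remove [eep] add [oqu,cgpxg] -> 7 lines: uldkl ogvf pzr get oqu cgpxg bhzvd
Final line 2: ogvf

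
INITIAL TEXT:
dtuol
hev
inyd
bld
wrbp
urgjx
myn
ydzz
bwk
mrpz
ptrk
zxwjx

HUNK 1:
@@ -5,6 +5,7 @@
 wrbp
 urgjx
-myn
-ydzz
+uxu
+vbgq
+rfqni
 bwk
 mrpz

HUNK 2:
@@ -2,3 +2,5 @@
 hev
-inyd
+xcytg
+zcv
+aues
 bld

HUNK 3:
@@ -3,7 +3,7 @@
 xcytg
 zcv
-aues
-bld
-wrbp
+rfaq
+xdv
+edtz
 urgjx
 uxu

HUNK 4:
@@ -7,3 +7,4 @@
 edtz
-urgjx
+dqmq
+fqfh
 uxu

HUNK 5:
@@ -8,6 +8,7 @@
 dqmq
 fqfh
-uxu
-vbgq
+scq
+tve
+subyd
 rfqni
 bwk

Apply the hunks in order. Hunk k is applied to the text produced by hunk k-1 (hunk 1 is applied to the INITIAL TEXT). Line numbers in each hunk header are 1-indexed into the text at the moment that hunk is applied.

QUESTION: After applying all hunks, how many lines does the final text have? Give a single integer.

Answer: 17

Derivation:
Hunk 1: at line 5 remove [myn,ydzz] add [uxu,vbgq,rfqni] -> 13 lines: dtuol hev inyd bld wrbp urgjx uxu vbgq rfqni bwk mrpz ptrk zxwjx
Hunk 2: at line 2 remove [inyd] add [xcytg,zcv,aues] -> 15 lines: dtuol hev xcytg zcv aues bld wrbp urgjx uxu vbgq rfqni bwk mrpz ptrk zxwjx
Hunk 3: at line 3 remove [aues,bld,wrbp] add [rfaq,xdv,edtz] -> 15 lines: dtuol hev xcytg zcv rfaq xdv edtz urgjx uxu vbgq rfqni bwk mrpz ptrk zxwjx
Hunk 4: at line 7 remove [urgjx] add [dqmq,fqfh] -> 16 lines: dtuol hev xcytg zcv rfaq xdv edtz dqmq fqfh uxu vbgq rfqni bwk mrpz ptrk zxwjx
Hunk 5: at line 8 remove [uxu,vbgq] add [scq,tve,subyd] -> 17 lines: dtuol hev xcytg zcv rfaq xdv edtz dqmq fqfh scq tve subyd rfqni bwk mrpz ptrk zxwjx
Final line count: 17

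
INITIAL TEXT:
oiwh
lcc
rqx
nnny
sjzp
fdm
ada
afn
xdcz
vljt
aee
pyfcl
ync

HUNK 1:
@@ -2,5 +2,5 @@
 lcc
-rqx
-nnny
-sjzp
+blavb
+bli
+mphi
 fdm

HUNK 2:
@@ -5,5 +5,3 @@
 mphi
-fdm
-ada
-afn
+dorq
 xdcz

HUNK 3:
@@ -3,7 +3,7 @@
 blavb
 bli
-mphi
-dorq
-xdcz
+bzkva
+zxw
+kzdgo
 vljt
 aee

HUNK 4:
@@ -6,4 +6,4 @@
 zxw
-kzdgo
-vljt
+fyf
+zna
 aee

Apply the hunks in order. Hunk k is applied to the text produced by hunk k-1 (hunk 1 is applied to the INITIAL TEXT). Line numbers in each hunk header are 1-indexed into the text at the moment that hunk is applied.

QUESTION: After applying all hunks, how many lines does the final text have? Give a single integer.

Hunk 1: at line 2 remove [rqx,nnny,sjzp] add [blavb,bli,mphi] -> 13 lines: oiwh lcc blavb bli mphi fdm ada afn xdcz vljt aee pyfcl ync
Hunk 2: at line 5 remove [fdm,ada,afn] add [dorq] -> 11 lines: oiwh lcc blavb bli mphi dorq xdcz vljt aee pyfcl ync
Hunk 3: at line 3 remove [mphi,dorq,xdcz] add [bzkva,zxw,kzdgo] -> 11 lines: oiwh lcc blavb bli bzkva zxw kzdgo vljt aee pyfcl ync
Hunk 4: at line 6 remove [kzdgo,vljt] add [fyf,zna] -> 11 lines: oiwh lcc blavb bli bzkva zxw fyf zna aee pyfcl ync
Final line count: 11

Answer: 11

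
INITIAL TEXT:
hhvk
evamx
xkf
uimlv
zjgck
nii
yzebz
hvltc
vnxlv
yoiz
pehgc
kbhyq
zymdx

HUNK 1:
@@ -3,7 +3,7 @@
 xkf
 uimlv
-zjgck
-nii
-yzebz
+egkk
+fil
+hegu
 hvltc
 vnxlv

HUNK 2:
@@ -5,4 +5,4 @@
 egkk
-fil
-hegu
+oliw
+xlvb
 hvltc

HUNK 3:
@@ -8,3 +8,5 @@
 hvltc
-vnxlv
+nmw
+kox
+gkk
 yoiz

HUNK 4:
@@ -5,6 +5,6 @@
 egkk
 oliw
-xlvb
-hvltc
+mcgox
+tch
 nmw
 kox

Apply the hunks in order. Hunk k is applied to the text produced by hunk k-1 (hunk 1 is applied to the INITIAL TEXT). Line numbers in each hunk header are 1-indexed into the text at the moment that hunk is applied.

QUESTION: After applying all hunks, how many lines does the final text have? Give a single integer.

Answer: 15

Derivation:
Hunk 1: at line 3 remove [zjgck,nii,yzebz] add [egkk,fil,hegu] -> 13 lines: hhvk evamx xkf uimlv egkk fil hegu hvltc vnxlv yoiz pehgc kbhyq zymdx
Hunk 2: at line 5 remove [fil,hegu] add [oliw,xlvb] -> 13 lines: hhvk evamx xkf uimlv egkk oliw xlvb hvltc vnxlv yoiz pehgc kbhyq zymdx
Hunk 3: at line 8 remove [vnxlv] add [nmw,kox,gkk] -> 15 lines: hhvk evamx xkf uimlv egkk oliw xlvb hvltc nmw kox gkk yoiz pehgc kbhyq zymdx
Hunk 4: at line 5 remove [xlvb,hvltc] add [mcgox,tch] -> 15 lines: hhvk evamx xkf uimlv egkk oliw mcgox tch nmw kox gkk yoiz pehgc kbhyq zymdx
Final line count: 15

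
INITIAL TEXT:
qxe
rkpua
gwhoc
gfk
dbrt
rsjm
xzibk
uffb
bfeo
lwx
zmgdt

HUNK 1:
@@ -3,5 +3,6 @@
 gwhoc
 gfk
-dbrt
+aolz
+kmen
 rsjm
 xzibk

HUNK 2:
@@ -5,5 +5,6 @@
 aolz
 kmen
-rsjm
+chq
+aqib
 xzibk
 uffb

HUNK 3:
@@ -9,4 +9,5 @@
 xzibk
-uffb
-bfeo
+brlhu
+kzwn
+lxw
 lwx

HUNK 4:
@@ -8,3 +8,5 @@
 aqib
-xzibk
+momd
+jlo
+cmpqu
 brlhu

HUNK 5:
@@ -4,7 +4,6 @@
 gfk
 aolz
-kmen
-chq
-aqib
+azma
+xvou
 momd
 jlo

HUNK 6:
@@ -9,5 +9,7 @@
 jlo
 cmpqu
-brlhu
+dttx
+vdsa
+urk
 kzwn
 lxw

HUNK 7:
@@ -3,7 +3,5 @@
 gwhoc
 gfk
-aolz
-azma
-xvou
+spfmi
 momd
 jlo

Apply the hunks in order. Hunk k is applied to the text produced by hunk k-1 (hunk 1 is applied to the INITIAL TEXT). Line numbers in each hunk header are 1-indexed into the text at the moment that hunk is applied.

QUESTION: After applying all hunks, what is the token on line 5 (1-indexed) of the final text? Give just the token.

Answer: spfmi

Derivation:
Hunk 1: at line 3 remove [dbrt] add [aolz,kmen] -> 12 lines: qxe rkpua gwhoc gfk aolz kmen rsjm xzibk uffb bfeo lwx zmgdt
Hunk 2: at line 5 remove [rsjm] add [chq,aqib] -> 13 lines: qxe rkpua gwhoc gfk aolz kmen chq aqib xzibk uffb bfeo lwx zmgdt
Hunk 3: at line 9 remove [uffb,bfeo] add [brlhu,kzwn,lxw] -> 14 lines: qxe rkpua gwhoc gfk aolz kmen chq aqib xzibk brlhu kzwn lxw lwx zmgdt
Hunk 4: at line 8 remove [xzibk] add [momd,jlo,cmpqu] -> 16 lines: qxe rkpua gwhoc gfk aolz kmen chq aqib momd jlo cmpqu brlhu kzwn lxw lwx zmgdt
Hunk 5: at line 4 remove [kmen,chq,aqib] add [azma,xvou] -> 15 lines: qxe rkpua gwhoc gfk aolz azma xvou momd jlo cmpqu brlhu kzwn lxw lwx zmgdt
Hunk 6: at line 9 remove [brlhu] add [dttx,vdsa,urk] -> 17 lines: qxe rkpua gwhoc gfk aolz azma xvou momd jlo cmpqu dttx vdsa urk kzwn lxw lwx zmgdt
Hunk 7: at line 3 remove [aolz,azma,xvou] add [spfmi] -> 15 lines: qxe rkpua gwhoc gfk spfmi momd jlo cmpqu dttx vdsa urk kzwn lxw lwx zmgdt
Final line 5: spfmi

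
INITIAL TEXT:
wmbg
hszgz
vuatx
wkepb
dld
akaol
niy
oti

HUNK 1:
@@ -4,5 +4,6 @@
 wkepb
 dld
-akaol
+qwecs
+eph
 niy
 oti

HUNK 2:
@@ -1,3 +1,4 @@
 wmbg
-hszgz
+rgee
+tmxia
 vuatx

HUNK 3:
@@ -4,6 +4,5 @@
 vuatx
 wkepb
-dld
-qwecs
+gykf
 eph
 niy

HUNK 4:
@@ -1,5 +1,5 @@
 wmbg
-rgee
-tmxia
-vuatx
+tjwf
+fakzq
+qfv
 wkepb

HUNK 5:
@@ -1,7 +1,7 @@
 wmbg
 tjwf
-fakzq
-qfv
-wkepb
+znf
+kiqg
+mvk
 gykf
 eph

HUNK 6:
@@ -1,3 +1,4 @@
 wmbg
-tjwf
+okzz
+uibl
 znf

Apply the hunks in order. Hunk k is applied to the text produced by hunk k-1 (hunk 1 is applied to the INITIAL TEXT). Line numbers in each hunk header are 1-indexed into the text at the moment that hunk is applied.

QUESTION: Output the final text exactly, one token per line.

Answer: wmbg
okzz
uibl
znf
kiqg
mvk
gykf
eph
niy
oti

Derivation:
Hunk 1: at line 4 remove [akaol] add [qwecs,eph] -> 9 lines: wmbg hszgz vuatx wkepb dld qwecs eph niy oti
Hunk 2: at line 1 remove [hszgz] add [rgee,tmxia] -> 10 lines: wmbg rgee tmxia vuatx wkepb dld qwecs eph niy oti
Hunk 3: at line 4 remove [dld,qwecs] add [gykf] -> 9 lines: wmbg rgee tmxia vuatx wkepb gykf eph niy oti
Hunk 4: at line 1 remove [rgee,tmxia,vuatx] add [tjwf,fakzq,qfv] -> 9 lines: wmbg tjwf fakzq qfv wkepb gykf eph niy oti
Hunk 5: at line 1 remove [fakzq,qfv,wkepb] add [znf,kiqg,mvk] -> 9 lines: wmbg tjwf znf kiqg mvk gykf eph niy oti
Hunk 6: at line 1 remove [tjwf] add [okzz,uibl] -> 10 lines: wmbg okzz uibl znf kiqg mvk gykf eph niy oti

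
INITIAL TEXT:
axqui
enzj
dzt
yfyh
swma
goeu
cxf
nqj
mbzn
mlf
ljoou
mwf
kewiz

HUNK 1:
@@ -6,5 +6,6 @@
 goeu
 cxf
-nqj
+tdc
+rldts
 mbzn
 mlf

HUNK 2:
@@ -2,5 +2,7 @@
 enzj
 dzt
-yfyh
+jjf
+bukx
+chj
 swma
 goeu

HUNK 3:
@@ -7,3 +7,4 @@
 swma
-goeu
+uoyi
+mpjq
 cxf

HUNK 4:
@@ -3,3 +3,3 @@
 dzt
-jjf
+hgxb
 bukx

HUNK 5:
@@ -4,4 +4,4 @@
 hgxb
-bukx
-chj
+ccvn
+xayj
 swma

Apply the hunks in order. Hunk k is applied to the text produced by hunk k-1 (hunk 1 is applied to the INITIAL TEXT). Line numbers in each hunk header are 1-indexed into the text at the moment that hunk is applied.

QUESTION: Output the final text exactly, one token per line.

Hunk 1: at line 6 remove [nqj] add [tdc,rldts] -> 14 lines: axqui enzj dzt yfyh swma goeu cxf tdc rldts mbzn mlf ljoou mwf kewiz
Hunk 2: at line 2 remove [yfyh] add [jjf,bukx,chj] -> 16 lines: axqui enzj dzt jjf bukx chj swma goeu cxf tdc rldts mbzn mlf ljoou mwf kewiz
Hunk 3: at line 7 remove [goeu] add [uoyi,mpjq] -> 17 lines: axqui enzj dzt jjf bukx chj swma uoyi mpjq cxf tdc rldts mbzn mlf ljoou mwf kewiz
Hunk 4: at line 3 remove [jjf] add [hgxb] -> 17 lines: axqui enzj dzt hgxb bukx chj swma uoyi mpjq cxf tdc rldts mbzn mlf ljoou mwf kewiz
Hunk 5: at line 4 remove [bukx,chj] add [ccvn,xayj] -> 17 lines: axqui enzj dzt hgxb ccvn xayj swma uoyi mpjq cxf tdc rldts mbzn mlf ljoou mwf kewiz

Answer: axqui
enzj
dzt
hgxb
ccvn
xayj
swma
uoyi
mpjq
cxf
tdc
rldts
mbzn
mlf
ljoou
mwf
kewiz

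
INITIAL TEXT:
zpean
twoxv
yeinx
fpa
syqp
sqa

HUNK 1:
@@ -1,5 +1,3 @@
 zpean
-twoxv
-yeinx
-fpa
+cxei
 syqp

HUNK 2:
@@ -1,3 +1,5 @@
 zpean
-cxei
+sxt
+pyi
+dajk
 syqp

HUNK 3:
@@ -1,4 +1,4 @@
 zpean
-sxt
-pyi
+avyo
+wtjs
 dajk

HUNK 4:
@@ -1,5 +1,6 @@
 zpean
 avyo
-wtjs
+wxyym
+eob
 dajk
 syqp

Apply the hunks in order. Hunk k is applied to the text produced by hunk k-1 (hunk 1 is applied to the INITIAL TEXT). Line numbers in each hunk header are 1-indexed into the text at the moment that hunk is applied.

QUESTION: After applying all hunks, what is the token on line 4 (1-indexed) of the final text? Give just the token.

Answer: eob

Derivation:
Hunk 1: at line 1 remove [twoxv,yeinx,fpa] add [cxei] -> 4 lines: zpean cxei syqp sqa
Hunk 2: at line 1 remove [cxei] add [sxt,pyi,dajk] -> 6 lines: zpean sxt pyi dajk syqp sqa
Hunk 3: at line 1 remove [sxt,pyi] add [avyo,wtjs] -> 6 lines: zpean avyo wtjs dajk syqp sqa
Hunk 4: at line 1 remove [wtjs] add [wxyym,eob] -> 7 lines: zpean avyo wxyym eob dajk syqp sqa
Final line 4: eob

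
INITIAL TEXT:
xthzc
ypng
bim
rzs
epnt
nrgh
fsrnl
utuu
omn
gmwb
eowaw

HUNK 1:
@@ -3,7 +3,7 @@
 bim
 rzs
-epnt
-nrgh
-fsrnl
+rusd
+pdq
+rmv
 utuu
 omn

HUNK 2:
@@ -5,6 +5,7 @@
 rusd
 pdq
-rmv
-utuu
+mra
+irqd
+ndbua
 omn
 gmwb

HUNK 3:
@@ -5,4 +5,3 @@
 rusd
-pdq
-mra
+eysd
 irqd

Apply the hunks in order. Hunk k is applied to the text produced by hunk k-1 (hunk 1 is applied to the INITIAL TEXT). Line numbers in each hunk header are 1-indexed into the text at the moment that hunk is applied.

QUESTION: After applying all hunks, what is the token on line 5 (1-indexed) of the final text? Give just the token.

Hunk 1: at line 3 remove [epnt,nrgh,fsrnl] add [rusd,pdq,rmv] -> 11 lines: xthzc ypng bim rzs rusd pdq rmv utuu omn gmwb eowaw
Hunk 2: at line 5 remove [rmv,utuu] add [mra,irqd,ndbua] -> 12 lines: xthzc ypng bim rzs rusd pdq mra irqd ndbua omn gmwb eowaw
Hunk 3: at line 5 remove [pdq,mra] add [eysd] -> 11 lines: xthzc ypng bim rzs rusd eysd irqd ndbua omn gmwb eowaw
Final line 5: rusd

Answer: rusd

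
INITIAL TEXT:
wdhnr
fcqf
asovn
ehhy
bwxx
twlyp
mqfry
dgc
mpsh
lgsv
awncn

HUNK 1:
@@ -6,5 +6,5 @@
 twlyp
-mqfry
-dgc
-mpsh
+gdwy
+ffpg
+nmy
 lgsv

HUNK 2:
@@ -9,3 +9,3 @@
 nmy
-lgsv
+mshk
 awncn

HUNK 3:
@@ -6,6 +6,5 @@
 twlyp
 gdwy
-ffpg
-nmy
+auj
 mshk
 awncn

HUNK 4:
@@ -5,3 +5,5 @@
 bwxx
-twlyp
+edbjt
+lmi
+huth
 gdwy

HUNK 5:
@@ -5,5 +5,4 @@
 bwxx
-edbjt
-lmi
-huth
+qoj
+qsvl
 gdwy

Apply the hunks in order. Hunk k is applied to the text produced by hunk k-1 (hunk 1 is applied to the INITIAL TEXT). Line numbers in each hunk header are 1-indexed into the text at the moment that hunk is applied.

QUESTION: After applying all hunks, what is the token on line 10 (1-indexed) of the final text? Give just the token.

Hunk 1: at line 6 remove [mqfry,dgc,mpsh] add [gdwy,ffpg,nmy] -> 11 lines: wdhnr fcqf asovn ehhy bwxx twlyp gdwy ffpg nmy lgsv awncn
Hunk 2: at line 9 remove [lgsv] add [mshk] -> 11 lines: wdhnr fcqf asovn ehhy bwxx twlyp gdwy ffpg nmy mshk awncn
Hunk 3: at line 6 remove [ffpg,nmy] add [auj] -> 10 lines: wdhnr fcqf asovn ehhy bwxx twlyp gdwy auj mshk awncn
Hunk 4: at line 5 remove [twlyp] add [edbjt,lmi,huth] -> 12 lines: wdhnr fcqf asovn ehhy bwxx edbjt lmi huth gdwy auj mshk awncn
Hunk 5: at line 5 remove [edbjt,lmi,huth] add [qoj,qsvl] -> 11 lines: wdhnr fcqf asovn ehhy bwxx qoj qsvl gdwy auj mshk awncn
Final line 10: mshk

Answer: mshk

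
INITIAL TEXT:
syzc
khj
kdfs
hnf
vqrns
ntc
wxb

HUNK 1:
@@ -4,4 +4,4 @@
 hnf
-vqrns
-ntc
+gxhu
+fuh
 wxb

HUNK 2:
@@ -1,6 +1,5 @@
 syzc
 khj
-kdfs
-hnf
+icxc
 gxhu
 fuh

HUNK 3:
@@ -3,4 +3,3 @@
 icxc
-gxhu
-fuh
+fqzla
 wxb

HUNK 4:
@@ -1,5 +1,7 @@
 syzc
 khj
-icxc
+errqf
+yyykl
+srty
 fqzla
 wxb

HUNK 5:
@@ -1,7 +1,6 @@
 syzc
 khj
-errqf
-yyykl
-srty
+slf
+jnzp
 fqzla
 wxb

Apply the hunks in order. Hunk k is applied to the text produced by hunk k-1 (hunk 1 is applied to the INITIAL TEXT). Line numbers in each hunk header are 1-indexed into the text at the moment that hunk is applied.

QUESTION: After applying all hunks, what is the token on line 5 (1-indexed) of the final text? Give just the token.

Hunk 1: at line 4 remove [vqrns,ntc] add [gxhu,fuh] -> 7 lines: syzc khj kdfs hnf gxhu fuh wxb
Hunk 2: at line 1 remove [kdfs,hnf] add [icxc] -> 6 lines: syzc khj icxc gxhu fuh wxb
Hunk 3: at line 3 remove [gxhu,fuh] add [fqzla] -> 5 lines: syzc khj icxc fqzla wxb
Hunk 4: at line 1 remove [icxc] add [errqf,yyykl,srty] -> 7 lines: syzc khj errqf yyykl srty fqzla wxb
Hunk 5: at line 1 remove [errqf,yyykl,srty] add [slf,jnzp] -> 6 lines: syzc khj slf jnzp fqzla wxb
Final line 5: fqzla

Answer: fqzla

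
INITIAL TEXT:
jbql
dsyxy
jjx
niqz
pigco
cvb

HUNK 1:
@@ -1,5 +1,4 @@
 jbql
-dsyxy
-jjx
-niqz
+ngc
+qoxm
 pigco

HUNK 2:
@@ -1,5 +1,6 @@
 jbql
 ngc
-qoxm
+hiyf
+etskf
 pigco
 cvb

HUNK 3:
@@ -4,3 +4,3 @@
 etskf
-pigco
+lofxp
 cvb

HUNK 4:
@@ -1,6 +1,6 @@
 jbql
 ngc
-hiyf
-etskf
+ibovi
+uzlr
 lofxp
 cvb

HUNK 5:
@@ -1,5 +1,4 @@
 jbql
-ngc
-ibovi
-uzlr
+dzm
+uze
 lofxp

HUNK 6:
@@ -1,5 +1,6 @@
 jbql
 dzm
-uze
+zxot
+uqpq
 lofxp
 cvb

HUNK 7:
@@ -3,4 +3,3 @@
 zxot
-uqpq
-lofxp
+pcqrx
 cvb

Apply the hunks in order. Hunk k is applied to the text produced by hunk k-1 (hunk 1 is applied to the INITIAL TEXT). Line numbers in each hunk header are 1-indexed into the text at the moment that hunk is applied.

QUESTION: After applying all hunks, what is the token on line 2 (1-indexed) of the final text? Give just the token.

Answer: dzm

Derivation:
Hunk 1: at line 1 remove [dsyxy,jjx,niqz] add [ngc,qoxm] -> 5 lines: jbql ngc qoxm pigco cvb
Hunk 2: at line 1 remove [qoxm] add [hiyf,etskf] -> 6 lines: jbql ngc hiyf etskf pigco cvb
Hunk 3: at line 4 remove [pigco] add [lofxp] -> 6 lines: jbql ngc hiyf etskf lofxp cvb
Hunk 4: at line 1 remove [hiyf,etskf] add [ibovi,uzlr] -> 6 lines: jbql ngc ibovi uzlr lofxp cvb
Hunk 5: at line 1 remove [ngc,ibovi,uzlr] add [dzm,uze] -> 5 lines: jbql dzm uze lofxp cvb
Hunk 6: at line 1 remove [uze] add [zxot,uqpq] -> 6 lines: jbql dzm zxot uqpq lofxp cvb
Hunk 7: at line 3 remove [uqpq,lofxp] add [pcqrx] -> 5 lines: jbql dzm zxot pcqrx cvb
Final line 2: dzm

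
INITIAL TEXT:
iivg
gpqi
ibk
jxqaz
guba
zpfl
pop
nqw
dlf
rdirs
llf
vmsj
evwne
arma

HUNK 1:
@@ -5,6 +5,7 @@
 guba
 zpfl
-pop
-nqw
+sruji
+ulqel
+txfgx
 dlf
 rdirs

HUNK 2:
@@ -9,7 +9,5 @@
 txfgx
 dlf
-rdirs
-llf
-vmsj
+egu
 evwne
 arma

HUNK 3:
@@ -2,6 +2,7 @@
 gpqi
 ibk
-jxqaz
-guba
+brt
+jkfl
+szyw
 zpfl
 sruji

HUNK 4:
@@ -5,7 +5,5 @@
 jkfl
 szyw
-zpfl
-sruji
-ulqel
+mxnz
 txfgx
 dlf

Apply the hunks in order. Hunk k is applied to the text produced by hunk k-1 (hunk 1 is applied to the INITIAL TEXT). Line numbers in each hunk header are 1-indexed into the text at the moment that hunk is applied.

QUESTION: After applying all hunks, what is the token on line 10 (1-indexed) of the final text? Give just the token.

Answer: egu

Derivation:
Hunk 1: at line 5 remove [pop,nqw] add [sruji,ulqel,txfgx] -> 15 lines: iivg gpqi ibk jxqaz guba zpfl sruji ulqel txfgx dlf rdirs llf vmsj evwne arma
Hunk 2: at line 9 remove [rdirs,llf,vmsj] add [egu] -> 13 lines: iivg gpqi ibk jxqaz guba zpfl sruji ulqel txfgx dlf egu evwne arma
Hunk 3: at line 2 remove [jxqaz,guba] add [brt,jkfl,szyw] -> 14 lines: iivg gpqi ibk brt jkfl szyw zpfl sruji ulqel txfgx dlf egu evwne arma
Hunk 4: at line 5 remove [zpfl,sruji,ulqel] add [mxnz] -> 12 lines: iivg gpqi ibk brt jkfl szyw mxnz txfgx dlf egu evwne arma
Final line 10: egu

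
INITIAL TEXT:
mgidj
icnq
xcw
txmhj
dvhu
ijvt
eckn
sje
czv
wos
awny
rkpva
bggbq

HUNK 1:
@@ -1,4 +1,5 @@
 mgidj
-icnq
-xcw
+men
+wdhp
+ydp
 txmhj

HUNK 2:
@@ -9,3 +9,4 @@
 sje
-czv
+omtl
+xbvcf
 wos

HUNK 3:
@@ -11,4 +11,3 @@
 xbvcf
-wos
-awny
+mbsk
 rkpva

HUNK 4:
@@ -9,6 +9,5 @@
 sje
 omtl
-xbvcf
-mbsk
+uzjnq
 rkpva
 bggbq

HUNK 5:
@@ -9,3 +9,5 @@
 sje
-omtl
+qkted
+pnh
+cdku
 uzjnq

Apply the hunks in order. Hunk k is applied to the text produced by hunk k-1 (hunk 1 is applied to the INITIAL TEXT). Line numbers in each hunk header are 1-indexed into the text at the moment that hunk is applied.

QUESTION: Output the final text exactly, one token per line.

Hunk 1: at line 1 remove [icnq,xcw] add [men,wdhp,ydp] -> 14 lines: mgidj men wdhp ydp txmhj dvhu ijvt eckn sje czv wos awny rkpva bggbq
Hunk 2: at line 9 remove [czv] add [omtl,xbvcf] -> 15 lines: mgidj men wdhp ydp txmhj dvhu ijvt eckn sje omtl xbvcf wos awny rkpva bggbq
Hunk 3: at line 11 remove [wos,awny] add [mbsk] -> 14 lines: mgidj men wdhp ydp txmhj dvhu ijvt eckn sje omtl xbvcf mbsk rkpva bggbq
Hunk 4: at line 9 remove [xbvcf,mbsk] add [uzjnq] -> 13 lines: mgidj men wdhp ydp txmhj dvhu ijvt eckn sje omtl uzjnq rkpva bggbq
Hunk 5: at line 9 remove [omtl] add [qkted,pnh,cdku] -> 15 lines: mgidj men wdhp ydp txmhj dvhu ijvt eckn sje qkted pnh cdku uzjnq rkpva bggbq

Answer: mgidj
men
wdhp
ydp
txmhj
dvhu
ijvt
eckn
sje
qkted
pnh
cdku
uzjnq
rkpva
bggbq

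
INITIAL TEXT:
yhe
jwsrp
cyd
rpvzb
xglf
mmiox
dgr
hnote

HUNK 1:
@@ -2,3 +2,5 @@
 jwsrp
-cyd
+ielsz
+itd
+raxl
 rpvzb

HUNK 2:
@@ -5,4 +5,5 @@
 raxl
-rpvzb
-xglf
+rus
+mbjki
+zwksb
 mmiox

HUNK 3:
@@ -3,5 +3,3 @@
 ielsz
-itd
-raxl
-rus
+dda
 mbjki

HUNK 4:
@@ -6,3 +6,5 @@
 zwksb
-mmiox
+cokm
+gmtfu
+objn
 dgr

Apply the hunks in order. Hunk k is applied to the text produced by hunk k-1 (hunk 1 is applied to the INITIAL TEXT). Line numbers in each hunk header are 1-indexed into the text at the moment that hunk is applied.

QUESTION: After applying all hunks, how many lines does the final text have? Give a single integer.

Hunk 1: at line 2 remove [cyd] add [ielsz,itd,raxl] -> 10 lines: yhe jwsrp ielsz itd raxl rpvzb xglf mmiox dgr hnote
Hunk 2: at line 5 remove [rpvzb,xglf] add [rus,mbjki,zwksb] -> 11 lines: yhe jwsrp ielsz itd raxl rus mbjki zwksb mmiox dgr hnote
Hunk 3: at line 3 remove [itd,raxl,rus] add [dda] -> 9 lines: yhe jwsrp ielsz dda mbjki zwksb mmiox dgr hnote
Hunk 4: at line 6 remove [mmiox] add [cokm,gmtfu,objn] -> 11 lines: yhe jwsrp ielsz dda mbjki zwksb cokm gmtfu objn dgr hnote
Final line count: 11

Answer: 11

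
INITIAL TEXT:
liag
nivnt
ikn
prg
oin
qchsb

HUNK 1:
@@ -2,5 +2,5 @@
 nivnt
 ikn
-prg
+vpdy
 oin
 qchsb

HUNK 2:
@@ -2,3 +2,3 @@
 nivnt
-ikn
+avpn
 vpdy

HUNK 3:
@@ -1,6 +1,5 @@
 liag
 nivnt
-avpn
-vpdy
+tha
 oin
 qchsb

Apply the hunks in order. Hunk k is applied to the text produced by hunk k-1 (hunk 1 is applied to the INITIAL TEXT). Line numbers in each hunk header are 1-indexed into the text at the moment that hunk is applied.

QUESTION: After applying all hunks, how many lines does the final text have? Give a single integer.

Answer: 5

Derivation:
Hunk 1: at line 2 remove [prg] add [vpdy] -> 6 lines: liag nivnt ikn vpdy oin qchsb
Hunk 2: at line 2 remove [ikn] add [avpn] -> 6 lines: liag nivnt avpn vpdy oin qchsb
Hunk 3: at line 1 remove [avpn,vpdy] add [tha] -> 5 lines: liag nivnt tha oin qchsb
Final line count: 5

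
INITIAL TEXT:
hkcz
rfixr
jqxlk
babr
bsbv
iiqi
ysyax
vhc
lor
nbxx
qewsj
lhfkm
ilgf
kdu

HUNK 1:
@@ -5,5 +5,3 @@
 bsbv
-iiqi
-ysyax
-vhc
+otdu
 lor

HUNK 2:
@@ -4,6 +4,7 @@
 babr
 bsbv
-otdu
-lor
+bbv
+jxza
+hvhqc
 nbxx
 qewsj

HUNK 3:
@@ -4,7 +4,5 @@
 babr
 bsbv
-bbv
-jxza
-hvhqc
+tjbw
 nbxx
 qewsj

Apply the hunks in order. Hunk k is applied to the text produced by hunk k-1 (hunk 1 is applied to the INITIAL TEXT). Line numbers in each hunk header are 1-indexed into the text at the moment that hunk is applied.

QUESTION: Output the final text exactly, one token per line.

Hunk 1: at line 5 remove [iiqi,ysyax,vhc] add [otdu] -> 12 lines: hkcz rfixr jqxlk babr bsbv otdu lor nbxx qewsj lhfkm ilgf kdu
Hunk 2: at line 4 remove [otdu,lor] add [bbv,jxza,hvhqc] -> 13 lines: hkcz rfixr jqxlk babr bsbv bbv jxza hvhqc nbxx qewsj lhfkm ilgf kdu
Hunk 3: at line 4 remove [bbv,jxza,hvhqc] add [tjbw] -> 11 lines: hkcz rfixr jqxlk babr bsbv tjbw nbxx qewsj lhfkm ilgf kdu

Answer: hkcz
rfixr
jqxlk
babr
bsbv
tjbw
nbxx
qewsj
lhfkm
ilgf
kdu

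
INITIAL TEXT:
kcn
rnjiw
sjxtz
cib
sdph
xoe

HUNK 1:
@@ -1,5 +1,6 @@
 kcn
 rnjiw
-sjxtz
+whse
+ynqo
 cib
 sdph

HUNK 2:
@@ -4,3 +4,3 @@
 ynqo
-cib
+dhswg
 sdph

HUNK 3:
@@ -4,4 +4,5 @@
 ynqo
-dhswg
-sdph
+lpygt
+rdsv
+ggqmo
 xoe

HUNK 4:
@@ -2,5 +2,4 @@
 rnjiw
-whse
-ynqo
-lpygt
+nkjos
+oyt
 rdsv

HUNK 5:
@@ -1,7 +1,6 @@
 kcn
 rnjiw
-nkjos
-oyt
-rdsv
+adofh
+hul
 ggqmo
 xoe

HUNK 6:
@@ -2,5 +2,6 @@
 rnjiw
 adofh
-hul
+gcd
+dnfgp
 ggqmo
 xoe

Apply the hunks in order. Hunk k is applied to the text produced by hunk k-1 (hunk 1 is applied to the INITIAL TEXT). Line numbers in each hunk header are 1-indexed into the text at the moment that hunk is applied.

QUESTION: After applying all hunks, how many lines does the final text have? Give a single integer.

Hunk 1: at line 1 remove [sjxtz] add [whse,ynqo] -> 7 lines: kcn rnjiw whse ynqo cib sdph xoe
Hunk 2: at line 4 remove [cib] add [dhswg] -> 7 lines: kcn rnjiw whse ynqo dhswg sdph xoe
Hunk 3: at line 4 remove [dhswg,sdph] add [lpygt,rdsv,ggqmo] -> 8 lines: kcn rnjiw whse ynqo lpygt rdsv ggqmo xoe
Hunk 4: at line 2 remove [whse,ynqo,lpygt] add [nkjos,oyt] -> 7 lines: kcn rnjiw nkjos oyt rdsv ggqmo xoe
Hunk 5: at line 1 remove [nkjos,oyt,rdsv] add [adofh,hul] -> 6 lines: kcn rnjiw adofh hul ggqmo xoe
Hunk 6: at line 2 remove [hul] add [gcd,dnfgp] -> 7 lines: kcn rnjiw adofh gcd dnfgp ggqmo xoe
Final line count: 7

Answer: 7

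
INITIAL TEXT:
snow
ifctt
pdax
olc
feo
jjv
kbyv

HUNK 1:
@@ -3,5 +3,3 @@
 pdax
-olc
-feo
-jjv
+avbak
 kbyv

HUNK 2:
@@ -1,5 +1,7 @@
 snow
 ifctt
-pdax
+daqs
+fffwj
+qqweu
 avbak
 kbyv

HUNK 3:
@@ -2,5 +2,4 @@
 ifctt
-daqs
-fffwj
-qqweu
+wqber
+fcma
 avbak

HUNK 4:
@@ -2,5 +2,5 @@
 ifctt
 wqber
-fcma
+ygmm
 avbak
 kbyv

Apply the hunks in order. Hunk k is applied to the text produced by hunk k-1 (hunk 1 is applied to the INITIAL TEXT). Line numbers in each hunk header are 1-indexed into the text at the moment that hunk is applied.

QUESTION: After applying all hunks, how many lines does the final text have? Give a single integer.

Answer: 6

Derivation:
Hunk 1: at line 3 remove [olc,feo,jjv] add [avbak] -> 5 lines: snow ifctt pdax avbak kbyv
Hunk 2: at line 1 remove [pdax] add [daqs,fffwj,qqweu] -> 7 lines: snow ifctt daqs fffwj qqweu avbak kbyv
Hunk 3: at line 2 remove [daqs,fffwj,qqweu] add [wqber,fcma] -> 6 lines: snow ifctt wqber fcma avbak kbyv
Hunk 4: at line 2 remove [fcma] add [ygmm] -> 6 lines: snow ifctt wqber ygmm avbak kbyv
Final line count: 6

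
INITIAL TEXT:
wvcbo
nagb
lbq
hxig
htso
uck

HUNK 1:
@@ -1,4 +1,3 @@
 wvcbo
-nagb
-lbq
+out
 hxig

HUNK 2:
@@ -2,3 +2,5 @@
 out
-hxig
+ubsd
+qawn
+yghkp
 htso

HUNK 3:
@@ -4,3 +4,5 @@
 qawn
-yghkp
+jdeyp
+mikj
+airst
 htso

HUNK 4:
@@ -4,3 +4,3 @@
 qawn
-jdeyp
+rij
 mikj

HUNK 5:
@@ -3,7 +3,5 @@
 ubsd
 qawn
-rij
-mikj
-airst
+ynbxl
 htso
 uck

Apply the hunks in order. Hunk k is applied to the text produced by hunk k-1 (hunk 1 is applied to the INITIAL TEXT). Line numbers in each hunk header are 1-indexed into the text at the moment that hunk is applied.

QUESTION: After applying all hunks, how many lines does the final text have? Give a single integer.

Answer: 7

Derivation:
Hunk 1: at line 1 remove [nagb,lbq] add [out] -> 5 lines: wvcbo out hxig htso uck
Hunk 2: at line 2 remove [hxig] add [ubsd,qawn,yghkp] -> 7 lines: wvcbo out ubsd qawn yghkp htso uck
Hunk 3: at line 4 remove [yghkp] add [jdeyp,mikj,airst] -> 9 lines: wvcbo out ubsd qawn jdeyp mikj airst htso uck
Hunk 4: at line 4 remove [jdeyp] add [rij] -> 9 lines: wvcbo out ubsd qawn rij mikj airst htso uck
Hunk 5: at line 3 remove [rij,mikj,airst] add [ynbxl] -> 7 lines: wvcbo out ubsd qawn ynbxl htso uck
Final line count: 7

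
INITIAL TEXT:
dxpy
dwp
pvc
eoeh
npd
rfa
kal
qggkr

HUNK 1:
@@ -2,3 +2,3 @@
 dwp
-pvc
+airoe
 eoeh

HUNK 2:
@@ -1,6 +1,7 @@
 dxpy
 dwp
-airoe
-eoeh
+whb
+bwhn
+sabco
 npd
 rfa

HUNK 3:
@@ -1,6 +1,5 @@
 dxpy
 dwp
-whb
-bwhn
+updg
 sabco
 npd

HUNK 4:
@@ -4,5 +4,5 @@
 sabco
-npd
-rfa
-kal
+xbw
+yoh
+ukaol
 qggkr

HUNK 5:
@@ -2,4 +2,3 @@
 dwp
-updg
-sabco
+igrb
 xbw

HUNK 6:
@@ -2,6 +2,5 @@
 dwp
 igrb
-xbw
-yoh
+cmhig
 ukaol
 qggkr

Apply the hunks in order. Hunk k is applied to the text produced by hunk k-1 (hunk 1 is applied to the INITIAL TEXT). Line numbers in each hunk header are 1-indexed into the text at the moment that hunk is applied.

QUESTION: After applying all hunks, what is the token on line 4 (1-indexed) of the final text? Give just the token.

Answer: cmhig

Derivation:
Hunk 1: at line 2 remove [pvc] add [airoe] -> 8 lines: dxpy dwp airoe eoeh npd rfa kal qggkr
Hunk 2: at line 1 remove [airoe,eoeh] add [whb,bwhn,sabco] -> 9 lines: dxpy dwp whb bwhn sabco npd rfa kal qggkr
Hunk 3: at line 1 remove [whb,bwhn] add [updg] -> 8 lines: dxpy dwp updg sabco npd rfa kal qggkr
Hunk 4: at line 4 remove [npd,rfa,kal] add [xbw,yoh,ukaol] -> 8 lines: dxpy dwp updg sabco xbw yoh ukaol qggkr
Hunk 5: at line 2 remove [updg,sabco] add [igrb] -> 7 lines: dxpy dwp igrb xbw yoh ukaol qggkr
Hunk 6: at line 2 remove [xbw,yoh] add [cmhig] -> 6 lines: dxpy dwp igrb cmhig ukaol qggkr
Final line 4: cmhig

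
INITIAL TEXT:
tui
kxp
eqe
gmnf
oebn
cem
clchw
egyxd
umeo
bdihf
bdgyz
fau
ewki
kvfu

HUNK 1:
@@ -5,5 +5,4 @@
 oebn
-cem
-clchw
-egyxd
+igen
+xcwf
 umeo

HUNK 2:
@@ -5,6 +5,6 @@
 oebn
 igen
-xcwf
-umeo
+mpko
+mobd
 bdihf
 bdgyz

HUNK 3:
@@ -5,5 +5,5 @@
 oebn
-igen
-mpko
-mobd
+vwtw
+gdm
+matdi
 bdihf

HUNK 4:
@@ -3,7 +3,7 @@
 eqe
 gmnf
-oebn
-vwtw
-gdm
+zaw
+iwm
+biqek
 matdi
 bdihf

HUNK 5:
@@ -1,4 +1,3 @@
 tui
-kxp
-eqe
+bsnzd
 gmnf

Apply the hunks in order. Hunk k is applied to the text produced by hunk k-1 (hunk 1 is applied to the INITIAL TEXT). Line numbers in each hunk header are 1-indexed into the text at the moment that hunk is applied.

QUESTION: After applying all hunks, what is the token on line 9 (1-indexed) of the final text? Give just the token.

Hunk 1: at line 5 remove [cem,clchw,egyxd] add [igen,xcwf] -> 13 lines: tui kxp eqe gmnf oebn igen xcwf umeo bdihf bdgyz fau ewki kvfu
Hunk 2: at line 5 remove [xcwf,umeo] add [mpko,mobd] -> 13 lines: tui kxp eqe gmnf oebn igen mpko mobd bdihf bdgyz fau ewki kvfu
Hunk 3: at line 5 remove [igen,mpko,mobd] add [vwtw,gdm,matdi] -> 13 lines: tui kxp eqe gmnf oebn vwtw gdm matdi bdihf bdgyz fau ewki kvfu
Hunk 4: at line 3 remove [oebn,vwtw,gdm] add [zaw,iwm,biqek] -> 13 lines: tui kxp eqe gmnf zaw iwm biqek matdi bdihf bdgyz fau ewki kvfu
Hunk 5: at line 1 remove [kxp,eqe] add [bsnzd] -> 12 lines: tui bsnzd gmnf zaw iwm biqek matdi bdihf bdgyz fau ewki kvfu
Final line 9: bdgyz

Answer: bdgyz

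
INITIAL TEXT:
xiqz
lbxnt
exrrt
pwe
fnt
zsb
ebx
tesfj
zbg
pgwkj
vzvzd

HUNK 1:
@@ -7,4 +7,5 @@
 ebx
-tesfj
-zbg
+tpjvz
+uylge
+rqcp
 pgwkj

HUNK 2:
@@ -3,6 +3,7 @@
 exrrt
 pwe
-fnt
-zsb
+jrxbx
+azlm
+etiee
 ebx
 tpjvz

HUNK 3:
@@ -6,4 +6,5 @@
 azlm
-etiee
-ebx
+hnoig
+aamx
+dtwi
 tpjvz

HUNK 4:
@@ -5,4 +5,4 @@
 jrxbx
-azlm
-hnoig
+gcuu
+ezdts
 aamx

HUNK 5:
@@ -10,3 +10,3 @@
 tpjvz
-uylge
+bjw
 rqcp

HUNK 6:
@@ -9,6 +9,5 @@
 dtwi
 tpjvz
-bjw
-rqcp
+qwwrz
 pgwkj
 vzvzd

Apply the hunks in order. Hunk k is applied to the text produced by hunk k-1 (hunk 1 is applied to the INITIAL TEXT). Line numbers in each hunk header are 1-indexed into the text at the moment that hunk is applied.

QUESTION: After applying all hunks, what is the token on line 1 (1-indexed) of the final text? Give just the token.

Answer: xiqz

Derivation:
Hunk 1: at line 7 remove [tesfj,zbg] add [tpjvz,uylge,rqcp] -> 12 lines: xiqz lbxnt exrrt pwe fnt zsb ebx tpjvz uylge rqcp pgwkj vzvzd
Hunk 2: at line 3 remove [fnt,zsb] add [jrxbx,azlm,etiee] -> 13 lines: xiqz lbxnt exrrt pwe jrxbx azlm etiee ebx tpjvz uylge rqcp pgwkj vzvzd
Hunk 3: at line 6 remove [etiee,ebx] add [hnoig,aamx,dtwi] -> 14 lines: xiqz lbxnt exrrt pwe jrxbx azlm hnoig aamx dtwi tpjvz uylge rqcp pgwkj vzvzd
Hunk 4: at line 5 remove [azlm,hnoig] add [gcuu,ezdts] -> 14 lines: xiqz lbxnt exrrt pwe jrxbx gcuu ezdts aamx dtwi tpjvz uylge rqcp pgwkj vzvzd
Hunk 5: at line 10 remove [uylge] add [bjw] -> 14 lines: xiqz lbxnt exrrt pwe jrxbx gcuu ezdts aamx dtwi tpjvz bjw rqcp pgwkj vzvzd
Hunk 6: at line 9 remove [bjw,rqcp] add [qwwrz] -> 13 lines: xiqz lbxnt exrrt pwe jrxbx gcuu ezdts aamx dtwi tpjvz qwwrz pgwkj vzvzd
Final line 1: xiqz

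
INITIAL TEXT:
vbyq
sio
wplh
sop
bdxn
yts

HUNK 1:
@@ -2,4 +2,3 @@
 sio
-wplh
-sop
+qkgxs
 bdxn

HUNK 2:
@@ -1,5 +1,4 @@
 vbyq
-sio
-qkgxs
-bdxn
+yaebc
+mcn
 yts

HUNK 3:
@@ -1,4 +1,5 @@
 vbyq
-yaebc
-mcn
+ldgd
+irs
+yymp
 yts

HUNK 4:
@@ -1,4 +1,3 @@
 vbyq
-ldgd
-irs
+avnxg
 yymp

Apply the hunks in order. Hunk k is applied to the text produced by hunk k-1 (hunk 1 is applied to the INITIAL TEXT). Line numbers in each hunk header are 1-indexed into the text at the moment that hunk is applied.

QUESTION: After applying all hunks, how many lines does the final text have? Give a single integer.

Answer: 4

Derivation:
Hunk 1: at line 2 remove [wplh,sop] add [qkgxs] -> 5 lines: vbyq sio qkgxs bdxn yts
Hunk 2: at line 1 remove [sio,qkgxs,bdxn] add [yaebc,mcn] -> 4 lines: vbyq yaebc mcn yts
Hunk 3: at line 1 remove [yaebc,mcn] add [ldgd,irs,yymp] -> 5 lines: vbyq ldgd irs yymp yts
Hunk 4: at line 1 remove [ldgd,irs] add [avnxg] -> 4 lines: vbyq avnxg yymp yts
Final line count: 4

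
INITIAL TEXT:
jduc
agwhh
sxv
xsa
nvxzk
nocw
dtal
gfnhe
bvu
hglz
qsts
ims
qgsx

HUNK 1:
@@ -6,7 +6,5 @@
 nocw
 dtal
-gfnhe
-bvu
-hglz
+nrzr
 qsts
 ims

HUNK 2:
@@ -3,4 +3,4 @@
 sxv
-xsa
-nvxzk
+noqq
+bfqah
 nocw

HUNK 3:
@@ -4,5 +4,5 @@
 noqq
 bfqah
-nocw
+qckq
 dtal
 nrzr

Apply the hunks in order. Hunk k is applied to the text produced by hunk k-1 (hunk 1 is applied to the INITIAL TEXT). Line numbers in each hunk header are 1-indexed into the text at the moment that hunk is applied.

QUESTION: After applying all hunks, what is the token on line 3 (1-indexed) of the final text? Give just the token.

Answer: sxv

Derivation:
Hunk 1: at line 6 remove [gfnhe,bvu,hglz] add [nrzr] -> 11 lines: jduc agwhh sxv xsa nvxzk nocw dtal nrzr qsts ims qgsx
Hunk 2: at line 3 remove [xsa,nvxzk] add [noqq,bfqah] -> 11 lines: jduc agwhh sxv noqq bfqah nocw dtal nrzr qsts ims qgsx
Hunk 3: at line 4 remove [nocw] add [qckq] -> 11 lines: jduc agwhh sxv noqq bfqah qckq dtal nrzr qsts ims qgsx
Final line 3: sxv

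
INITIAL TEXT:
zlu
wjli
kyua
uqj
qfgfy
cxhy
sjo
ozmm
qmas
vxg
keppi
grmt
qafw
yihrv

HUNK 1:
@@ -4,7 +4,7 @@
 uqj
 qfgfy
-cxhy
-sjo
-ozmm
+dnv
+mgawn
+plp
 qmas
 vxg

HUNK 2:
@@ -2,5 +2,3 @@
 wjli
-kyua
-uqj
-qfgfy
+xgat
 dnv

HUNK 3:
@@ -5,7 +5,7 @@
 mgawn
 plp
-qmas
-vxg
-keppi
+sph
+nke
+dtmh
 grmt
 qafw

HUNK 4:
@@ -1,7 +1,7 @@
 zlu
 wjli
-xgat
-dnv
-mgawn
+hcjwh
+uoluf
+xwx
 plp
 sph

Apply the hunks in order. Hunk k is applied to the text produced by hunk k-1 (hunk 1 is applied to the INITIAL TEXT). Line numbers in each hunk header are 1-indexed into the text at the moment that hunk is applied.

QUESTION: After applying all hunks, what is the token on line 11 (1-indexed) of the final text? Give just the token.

Answer: qafw

Derivation:
Hunk 1: at line 4 remove [cxhy,sjo,ozmm] add [dnv,mgawn,plp] -> 14 lines: zlu wjli kyua uqj qfgfy dnv mgawn plp qmas vxg keppi grmt qafw yihrv
Hunk 2: at line 2 remove [kyua,uqj,qfgfy] add [xgat] -> 12 lines: zlu wjli xgat dnv mgawn plp qmas vxg keppi grmt qafw yihrv
Hunk 3: at line 5 remove [qmas,vxg,keppi] add [sph,nke,dtmh] -> 12 lines: zlu wjli xgat dnv mgawn plp sph nke dtmh grmt qafw yihrv
Hunk 4: at line 1 remove [xgat,dnv,mgawn] add [hcjwh,uoluf,xwx] -> 12 lines: zlu wjli hcjwh uoluf xwx plp sph nke dtmh grmt qafw yihrv
Final line 11: qafw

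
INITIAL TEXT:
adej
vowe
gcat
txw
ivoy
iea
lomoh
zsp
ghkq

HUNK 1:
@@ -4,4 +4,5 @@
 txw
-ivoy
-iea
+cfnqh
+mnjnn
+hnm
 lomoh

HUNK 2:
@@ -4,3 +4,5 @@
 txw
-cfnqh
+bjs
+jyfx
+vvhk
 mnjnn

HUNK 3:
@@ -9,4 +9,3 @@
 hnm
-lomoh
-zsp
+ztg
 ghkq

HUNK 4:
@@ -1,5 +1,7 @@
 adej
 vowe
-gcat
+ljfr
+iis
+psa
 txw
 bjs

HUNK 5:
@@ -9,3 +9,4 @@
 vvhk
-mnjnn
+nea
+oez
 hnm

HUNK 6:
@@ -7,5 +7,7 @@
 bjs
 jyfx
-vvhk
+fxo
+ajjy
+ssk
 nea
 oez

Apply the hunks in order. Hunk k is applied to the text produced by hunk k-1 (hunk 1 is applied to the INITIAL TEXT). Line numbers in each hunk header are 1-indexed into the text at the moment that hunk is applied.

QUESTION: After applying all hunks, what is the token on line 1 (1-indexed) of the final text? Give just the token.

Hunk 1: at line 4 remove [ivoy,iea] add [cfnqh,mnjnn,hnm] -> 10 lines: adej vowe gcat txw cfnqh mnjnn hnm lomoh zsp ghkq
Hunk 2: at line 4 remove [cfnqh] add [bjs,jyfx,vvhk] -> 12 lines: adej vowe gcat txw bjs jyfx vvhk mnjnn hnm lomoh zsp ghkq
Hunk 3: at line 9 remove [lomoh,zsp] add [ztg] -> 11 lines: adej vowe gcat txw bjs jyfx vvhk mnjnn hnm ztg ghkq
Hunk 4: at line 1 remove [gcat] add [ljfr,iis,psa] -> 13 lines: adej vowe ljfr iis psa txw bjs jyfx vvhk mnjnn hnm ztg ghkq
Hunk 5: at line 9 remove [mnjnn] add [nea,oez] -> 14 lines: adej vowe ljfr iis psa txw bjs jyfx vvhk nea oez hnm ztg ghkq
Hunk 6: at line 7 remove [vvhk] add [fxo,ajjy,ssk] -> 16 lines: adej vowe ljfr iis psa txw bjs jyfx fxo ajjy ssk nea oez hnm ztg ghkq
Final line 1: adej

Answer: adej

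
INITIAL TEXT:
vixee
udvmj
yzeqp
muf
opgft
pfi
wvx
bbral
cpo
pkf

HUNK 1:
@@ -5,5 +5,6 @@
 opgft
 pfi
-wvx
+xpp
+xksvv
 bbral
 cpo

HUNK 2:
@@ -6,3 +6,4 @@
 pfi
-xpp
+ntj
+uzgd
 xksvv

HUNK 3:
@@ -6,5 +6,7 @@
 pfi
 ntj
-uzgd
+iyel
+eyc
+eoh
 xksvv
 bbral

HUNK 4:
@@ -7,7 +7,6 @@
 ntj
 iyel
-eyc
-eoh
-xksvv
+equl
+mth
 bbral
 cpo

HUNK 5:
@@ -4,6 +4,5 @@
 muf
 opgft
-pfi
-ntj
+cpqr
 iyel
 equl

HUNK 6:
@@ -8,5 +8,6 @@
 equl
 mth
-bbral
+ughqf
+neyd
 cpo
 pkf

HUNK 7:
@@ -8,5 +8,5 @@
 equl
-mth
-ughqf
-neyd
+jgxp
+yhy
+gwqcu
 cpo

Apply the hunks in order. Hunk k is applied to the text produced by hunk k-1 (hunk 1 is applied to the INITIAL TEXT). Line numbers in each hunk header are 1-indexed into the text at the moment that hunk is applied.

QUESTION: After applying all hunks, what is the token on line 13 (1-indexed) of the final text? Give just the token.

Hunk 1: at line 5 remove [wvx] add [xpp,xksvv] -> 11 lines: vixee udvmj yzeqp muf opgft pfi xpp xksvv bbral cpo pkf
Hunk 2: at line 6 remove [xpp] add [ntj,uzgd] -> 12 lines: vixee udvmj yzeqp muf opgft pfi ntj uzgd xksvv bbral cpo pkf
Hunk 3: at line 6 remove [uzgd] add [iyel,eyc,eoh] -> 14 lines: vixee udvmj yzeqp muf opgft pfi ntj iyel eyc eoh xksvv bbral cpo pkf
Hunk 4: at line 7 remove [eyc,eoh,xksvv] add [equl,mth] -> 13 lines: vixee udvmj yzeqp muf opgft pfi ntj iyel equl mth bbral cpo pkf
Hunk 5: at line 4 remove [pfi,ntj] add [cpqr] -> 12 lines: vixee udvmj yzeqp muf opgft cpqr iyel equl mth bbral cpo pkf
Hunk 6: at line 8 remove [bbral] add [ughqf,neyd] -> 13 lines: vixee udvmj yzeqp muf opgft cpqr iyel equl mth ughqf neyd cpo pkf
Hunk 7: at line 8 remove [mth,ughqf,neyd] add [jgxp,yhy,gwqcu] -> 13 lines: vixee udvmj yzeqp muf opgft cpqr iyel equl jgxp yhy gwqcu cpo pkf
Final line 13: pkf

Answer: pkf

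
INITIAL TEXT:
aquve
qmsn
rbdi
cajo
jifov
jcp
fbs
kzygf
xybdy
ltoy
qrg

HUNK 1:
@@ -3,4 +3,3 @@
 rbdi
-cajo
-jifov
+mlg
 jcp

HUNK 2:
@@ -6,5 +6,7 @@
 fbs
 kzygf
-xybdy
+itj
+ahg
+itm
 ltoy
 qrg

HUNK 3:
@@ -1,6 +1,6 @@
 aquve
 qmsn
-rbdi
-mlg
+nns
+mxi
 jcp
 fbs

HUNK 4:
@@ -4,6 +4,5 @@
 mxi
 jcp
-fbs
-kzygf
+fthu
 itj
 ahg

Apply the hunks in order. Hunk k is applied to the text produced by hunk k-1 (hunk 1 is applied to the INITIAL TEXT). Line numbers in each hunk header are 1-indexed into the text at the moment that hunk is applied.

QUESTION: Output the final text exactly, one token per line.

Answer: aquve
qmsn
nns
mxi
jcp
fthu
itj
ahg
itm
ltoy
qrg

Derivation:
Hunk 1: at line 3 remove [cajo,jifov] add [mlg] -> 10 lines: aquve qmsn rbdi mlg jcp fbs kzygf xybdy ltoy qrg
Hunk 2: at line 6 remove [xybdy] add [itj,ahg,itm] -> 12 lines: aquve qmsn rbdi mlg jcp fbs kzygf itj ahg itm ltoy qrg
Hunk 3: at line 1 remove [rbdi,mlg] add [nns,mxi] -> 12 lines: aquve qmsn nns mxi jcp fbs kzygf itj ahg itm ltoy qrg
Hunk 4: at line 4 remove [fbs,kzygf] add [fthu] -> 11 lines: aquve qmsn nns mxi jcp fthu itj ahg itm ltoy qrg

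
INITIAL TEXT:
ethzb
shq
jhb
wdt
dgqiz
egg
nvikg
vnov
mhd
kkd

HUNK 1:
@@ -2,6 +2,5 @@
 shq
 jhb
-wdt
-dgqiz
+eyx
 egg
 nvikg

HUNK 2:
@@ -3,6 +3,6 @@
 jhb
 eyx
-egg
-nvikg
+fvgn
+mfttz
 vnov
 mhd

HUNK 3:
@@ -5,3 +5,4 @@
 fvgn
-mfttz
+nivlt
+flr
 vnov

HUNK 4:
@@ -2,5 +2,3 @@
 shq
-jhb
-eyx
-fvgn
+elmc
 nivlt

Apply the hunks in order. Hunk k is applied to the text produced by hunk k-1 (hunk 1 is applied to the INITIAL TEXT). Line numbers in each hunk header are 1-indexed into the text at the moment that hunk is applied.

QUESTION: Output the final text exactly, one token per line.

Hunk 1: at line 2 remove [wdt,dgqiz] add [eyx] -> 9 lines: ethzb shq jhb eyx egg nvikg vnov mhd kkd
Hunk 2: at line 3 remove [egg,nvikg] add [fvgn,mfttz] -> 9 lines: ethzb shq jhb eyx fvgn mfttz vnov mhd kkd
Hunk 3: at line 5 remove [mfttz] add [nivlt,flr] -> 10 lines: ethzb shq jhb eyx fvgn nivlt flr vnov mhd kkd
Hunk 4: at line 2 remove [jhb,eyx,fvgn] add [elmc] -> 8 lines: ethzb shq elmc nivlt flr vnov mhd kkd

Answer: ethzb
shq
elmc
nivlt
flr
vnov
mhd
kkd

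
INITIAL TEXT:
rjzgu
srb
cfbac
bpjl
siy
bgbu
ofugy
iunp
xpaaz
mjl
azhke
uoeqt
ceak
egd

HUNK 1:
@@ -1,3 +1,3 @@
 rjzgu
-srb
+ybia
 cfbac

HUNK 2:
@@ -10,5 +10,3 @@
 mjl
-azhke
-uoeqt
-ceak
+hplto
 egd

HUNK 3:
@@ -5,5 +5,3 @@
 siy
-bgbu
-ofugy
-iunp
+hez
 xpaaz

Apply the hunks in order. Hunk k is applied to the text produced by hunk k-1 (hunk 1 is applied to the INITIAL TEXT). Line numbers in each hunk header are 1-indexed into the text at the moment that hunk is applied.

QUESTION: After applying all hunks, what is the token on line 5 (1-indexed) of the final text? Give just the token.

Hunk 1: at line 1 remove [srb] add [ybia] -> 14 lines: rjzgu ybia cfbac bpjl siy bgbu ofugy iunp xpaaz mjl azhke uoeqt ceak egd
Hunk 2: at line 10 remove [azhke,uoeqt,ceak] add [hplto] -> 12 lines: rjzgu ybia cfbac bpjl siy bgbu ofugy iunp xpaaz mjl hplto egd
Hunk 3: at line 5 remove [bgbu,ofugy,iunp] add [hez] -> 10 lines: rjzgu ybia cfbac bpjl siy hez xpaaz mjl hplto egd
Final line 5: siy

Answer: siy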